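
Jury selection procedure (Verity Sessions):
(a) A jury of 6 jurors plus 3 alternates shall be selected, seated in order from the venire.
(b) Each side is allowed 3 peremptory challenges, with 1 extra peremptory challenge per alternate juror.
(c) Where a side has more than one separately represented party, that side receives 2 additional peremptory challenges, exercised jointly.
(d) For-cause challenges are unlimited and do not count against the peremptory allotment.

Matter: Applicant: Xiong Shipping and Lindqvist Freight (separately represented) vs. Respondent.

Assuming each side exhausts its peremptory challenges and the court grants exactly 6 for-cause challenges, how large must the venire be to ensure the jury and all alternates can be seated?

Seats to fill: 6 + 3 alternates = 9.
Peremptories — Applicant: 3 + 1×3 + 2 = 8; Respondent: 3 + 1×3 = 6; total 14.
For-cause removals: 6.
Minimum venire: 9 + 14 + 6 = 29.

29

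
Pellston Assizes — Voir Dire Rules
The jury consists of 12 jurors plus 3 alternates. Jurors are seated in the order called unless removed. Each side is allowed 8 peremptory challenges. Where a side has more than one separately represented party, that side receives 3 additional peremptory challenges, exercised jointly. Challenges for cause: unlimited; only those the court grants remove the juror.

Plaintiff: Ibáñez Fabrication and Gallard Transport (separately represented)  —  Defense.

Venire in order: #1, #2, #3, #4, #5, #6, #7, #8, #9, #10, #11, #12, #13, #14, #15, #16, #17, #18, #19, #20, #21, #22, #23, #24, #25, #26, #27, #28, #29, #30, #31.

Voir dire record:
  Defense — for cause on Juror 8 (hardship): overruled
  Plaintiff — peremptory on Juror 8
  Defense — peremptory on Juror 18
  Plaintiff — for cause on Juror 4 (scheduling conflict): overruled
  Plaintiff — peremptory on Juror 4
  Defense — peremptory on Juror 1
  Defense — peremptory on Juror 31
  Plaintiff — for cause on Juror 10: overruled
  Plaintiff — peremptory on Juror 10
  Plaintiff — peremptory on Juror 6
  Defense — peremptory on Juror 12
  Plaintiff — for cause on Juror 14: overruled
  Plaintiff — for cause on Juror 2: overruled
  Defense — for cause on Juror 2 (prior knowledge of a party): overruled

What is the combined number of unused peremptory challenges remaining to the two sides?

11

Plaintiff allotment: 8 base + 3 multi-party = 11. Defense allotment: 8.
Plaintiff peremptories used: #8, #4, #10, #6 — 4 (for-cause on #4, #10, #14, #2 don't count).
Defense peremptories used: #18, #1, #31, #12 — 4 (for-cause on #8, #2 don't count).
Remaining: (11 − 4) + (8 − 4) = 11.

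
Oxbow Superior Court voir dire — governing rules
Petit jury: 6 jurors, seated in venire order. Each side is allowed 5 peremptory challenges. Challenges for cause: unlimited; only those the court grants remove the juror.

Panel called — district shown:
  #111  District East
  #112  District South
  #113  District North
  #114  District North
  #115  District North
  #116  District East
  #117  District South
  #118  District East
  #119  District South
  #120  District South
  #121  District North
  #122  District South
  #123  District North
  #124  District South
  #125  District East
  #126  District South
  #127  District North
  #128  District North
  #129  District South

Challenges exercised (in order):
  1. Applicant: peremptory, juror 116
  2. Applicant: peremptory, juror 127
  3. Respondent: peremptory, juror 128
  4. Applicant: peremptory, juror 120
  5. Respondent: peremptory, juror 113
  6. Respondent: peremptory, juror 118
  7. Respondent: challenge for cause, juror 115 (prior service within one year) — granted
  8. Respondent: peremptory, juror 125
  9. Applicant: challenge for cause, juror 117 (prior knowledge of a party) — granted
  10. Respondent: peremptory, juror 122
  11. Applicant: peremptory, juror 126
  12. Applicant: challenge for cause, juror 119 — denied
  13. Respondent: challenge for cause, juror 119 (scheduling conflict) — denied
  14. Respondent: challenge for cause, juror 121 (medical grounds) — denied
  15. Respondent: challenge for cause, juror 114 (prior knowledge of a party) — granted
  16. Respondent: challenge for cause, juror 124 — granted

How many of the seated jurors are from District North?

Removed: #113, #114, #115, #116, #117, #118, #120, #122, #124, #125, #126, #127, #128.
Seated jurors 1–6: #111, #112, #119, #121, #123, #129.
Of those, in District North: #121, #123 → 2.

2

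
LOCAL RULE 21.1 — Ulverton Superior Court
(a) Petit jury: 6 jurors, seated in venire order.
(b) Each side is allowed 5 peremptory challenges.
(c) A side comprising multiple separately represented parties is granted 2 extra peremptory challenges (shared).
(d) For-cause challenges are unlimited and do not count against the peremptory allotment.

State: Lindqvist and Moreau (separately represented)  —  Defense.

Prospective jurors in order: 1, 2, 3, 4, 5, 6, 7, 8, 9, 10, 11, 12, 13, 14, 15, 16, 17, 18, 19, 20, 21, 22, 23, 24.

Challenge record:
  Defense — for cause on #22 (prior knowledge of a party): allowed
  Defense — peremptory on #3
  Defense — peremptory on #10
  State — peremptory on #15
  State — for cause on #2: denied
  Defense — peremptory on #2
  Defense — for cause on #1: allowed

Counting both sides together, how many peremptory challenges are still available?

8

State allotment: 5 base + 2 multi-party = 7. Defense allotment: 5.
State peremptories used: #15 — 1 (the for-cause on #2 doesn't count).
Defense peremptories used: #3, #10, #2 — 3 (for-cause on #22, #1 don't count).
Remaining: (7 − 1) + (5 − 3) = 8.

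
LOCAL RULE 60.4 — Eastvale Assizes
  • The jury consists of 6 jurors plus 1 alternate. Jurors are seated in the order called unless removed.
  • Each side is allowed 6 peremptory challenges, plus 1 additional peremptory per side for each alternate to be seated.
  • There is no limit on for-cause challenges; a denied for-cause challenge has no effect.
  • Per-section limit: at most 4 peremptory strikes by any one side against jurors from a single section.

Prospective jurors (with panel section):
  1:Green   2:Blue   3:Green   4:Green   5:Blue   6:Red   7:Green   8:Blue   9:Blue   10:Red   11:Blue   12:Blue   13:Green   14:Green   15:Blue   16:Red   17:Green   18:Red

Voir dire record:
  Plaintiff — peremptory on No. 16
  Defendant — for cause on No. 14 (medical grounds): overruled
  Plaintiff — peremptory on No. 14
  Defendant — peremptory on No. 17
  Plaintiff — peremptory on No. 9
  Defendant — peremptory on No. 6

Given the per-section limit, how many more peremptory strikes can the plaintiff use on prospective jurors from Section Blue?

Plaintiff peremptories so far: #16, #14, #9 — 3 of 7 used, 4 left overall.
Against Section Blue: #9 — 1 used; per-section cap 4 leaves 3.
Binding limit: min(4, 3) = 3.

3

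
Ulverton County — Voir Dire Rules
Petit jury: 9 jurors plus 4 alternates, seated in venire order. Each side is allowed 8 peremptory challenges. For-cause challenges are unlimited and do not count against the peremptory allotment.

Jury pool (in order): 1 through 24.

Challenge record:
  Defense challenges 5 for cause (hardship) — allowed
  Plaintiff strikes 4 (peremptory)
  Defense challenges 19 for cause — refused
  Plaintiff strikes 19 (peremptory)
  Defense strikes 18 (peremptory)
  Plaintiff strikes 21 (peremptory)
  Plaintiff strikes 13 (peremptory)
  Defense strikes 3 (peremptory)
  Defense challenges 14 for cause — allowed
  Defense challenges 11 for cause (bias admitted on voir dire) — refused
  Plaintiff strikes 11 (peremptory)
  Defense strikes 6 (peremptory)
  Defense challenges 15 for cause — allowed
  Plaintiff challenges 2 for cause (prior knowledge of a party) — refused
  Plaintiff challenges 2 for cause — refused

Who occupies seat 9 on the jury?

17

Removed: #3, #4, #5, #6, #11, #13, #14, #15, #18, #19, #21. (#2 stays — for-cause denied.)
Seating in order: seats 1–9 → #1, #2, #7, #8, #9, #10, #12, #16, #17; alternates → #20, #22, #23, #24.
So seat 9 is #17.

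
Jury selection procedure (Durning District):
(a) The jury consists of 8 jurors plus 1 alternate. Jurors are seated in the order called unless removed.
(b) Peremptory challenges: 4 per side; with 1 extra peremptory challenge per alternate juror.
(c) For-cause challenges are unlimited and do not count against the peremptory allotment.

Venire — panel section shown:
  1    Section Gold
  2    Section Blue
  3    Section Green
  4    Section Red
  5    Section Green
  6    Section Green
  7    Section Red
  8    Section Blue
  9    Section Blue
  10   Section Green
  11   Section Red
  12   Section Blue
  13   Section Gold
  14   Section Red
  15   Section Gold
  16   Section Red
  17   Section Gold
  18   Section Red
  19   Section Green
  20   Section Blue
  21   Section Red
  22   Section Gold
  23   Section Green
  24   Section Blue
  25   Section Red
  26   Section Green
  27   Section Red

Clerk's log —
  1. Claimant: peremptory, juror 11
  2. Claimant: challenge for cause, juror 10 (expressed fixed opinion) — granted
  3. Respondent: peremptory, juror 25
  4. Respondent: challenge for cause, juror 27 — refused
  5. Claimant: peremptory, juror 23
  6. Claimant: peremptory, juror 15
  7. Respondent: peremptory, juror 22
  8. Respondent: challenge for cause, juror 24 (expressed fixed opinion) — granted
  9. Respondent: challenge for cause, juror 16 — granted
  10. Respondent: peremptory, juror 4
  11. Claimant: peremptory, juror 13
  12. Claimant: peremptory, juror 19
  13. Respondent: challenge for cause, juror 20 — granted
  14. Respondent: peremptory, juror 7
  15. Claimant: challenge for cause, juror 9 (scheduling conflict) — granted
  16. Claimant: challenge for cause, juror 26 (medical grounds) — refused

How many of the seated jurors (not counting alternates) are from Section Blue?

3

Removed: #4, #7, #9, #10, #11, #13, #15, #16, #19, #20, #22, #23, #24, #25.
Seated jurors 1–8: #1, #2, #3, #5, #6, #8, #12, #14 (alternates #17 not counted).
Of those, in Section Blue: #2, #8, #12 → 3.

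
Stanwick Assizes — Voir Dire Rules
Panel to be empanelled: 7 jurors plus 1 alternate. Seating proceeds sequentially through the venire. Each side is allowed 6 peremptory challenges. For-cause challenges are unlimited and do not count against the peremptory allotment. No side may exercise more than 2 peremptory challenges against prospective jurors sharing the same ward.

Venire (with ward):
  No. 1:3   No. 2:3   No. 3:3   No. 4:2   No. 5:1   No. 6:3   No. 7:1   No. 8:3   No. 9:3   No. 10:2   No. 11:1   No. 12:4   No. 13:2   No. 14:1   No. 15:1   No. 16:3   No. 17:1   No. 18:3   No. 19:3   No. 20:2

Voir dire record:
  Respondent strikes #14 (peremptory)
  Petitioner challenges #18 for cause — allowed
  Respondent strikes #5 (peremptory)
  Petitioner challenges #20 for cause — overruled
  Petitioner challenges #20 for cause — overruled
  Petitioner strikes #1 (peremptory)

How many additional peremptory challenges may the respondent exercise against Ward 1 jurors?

0

Respondent peremptories so far: #14, #5 — 2 of 6 used, 4 left overall.
Against Ward 1: #14, #5 — 2 used; per-ward cap 2 leaves 0.
Binding limit: min(4, 0) = 0.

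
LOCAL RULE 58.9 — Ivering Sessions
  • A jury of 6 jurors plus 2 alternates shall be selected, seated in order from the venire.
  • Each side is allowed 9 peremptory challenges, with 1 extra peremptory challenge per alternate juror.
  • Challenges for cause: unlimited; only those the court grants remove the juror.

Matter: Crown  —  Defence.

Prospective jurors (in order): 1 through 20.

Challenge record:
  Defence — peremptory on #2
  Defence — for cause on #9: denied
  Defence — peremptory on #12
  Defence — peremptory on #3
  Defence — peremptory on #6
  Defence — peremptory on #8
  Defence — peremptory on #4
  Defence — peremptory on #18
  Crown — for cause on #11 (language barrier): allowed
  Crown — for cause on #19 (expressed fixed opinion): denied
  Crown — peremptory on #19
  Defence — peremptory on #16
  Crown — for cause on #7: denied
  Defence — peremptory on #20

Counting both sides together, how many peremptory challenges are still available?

12

Crown allotment: 9 base + 1 × 2 alternates = 11. Defence allotment: 9 base + 1 × 2 alternates = 11.
Crown peremptories used: #19 — 1 (for-cause on #11, #19, #7 don't count).
Defence peremptories used: #2, #12, #3, #6, #8, #4, #18, #16, #20 — 9 (the for-cause on #9 doesn't count).
Remaining: (11 − 1) + (11 − 9) = 12.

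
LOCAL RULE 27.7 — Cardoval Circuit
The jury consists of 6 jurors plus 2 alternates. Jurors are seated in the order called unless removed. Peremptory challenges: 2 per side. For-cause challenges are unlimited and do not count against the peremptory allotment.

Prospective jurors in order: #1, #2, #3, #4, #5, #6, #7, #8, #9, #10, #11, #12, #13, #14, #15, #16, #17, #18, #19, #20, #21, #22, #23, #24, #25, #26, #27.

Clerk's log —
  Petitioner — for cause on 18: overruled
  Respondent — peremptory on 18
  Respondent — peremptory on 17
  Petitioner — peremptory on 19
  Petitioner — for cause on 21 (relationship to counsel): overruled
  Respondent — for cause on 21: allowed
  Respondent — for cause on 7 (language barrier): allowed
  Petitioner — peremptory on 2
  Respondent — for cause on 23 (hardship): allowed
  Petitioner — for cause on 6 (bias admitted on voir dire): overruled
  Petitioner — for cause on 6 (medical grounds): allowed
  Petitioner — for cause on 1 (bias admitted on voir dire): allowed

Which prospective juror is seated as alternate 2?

Removed: #1, #2, #6, #7, #17, #18, #19, #21, #23.
Seating in order: seats 1–6 → #3, #4, #5, #8, #9, #10; alternates → #11, #12.
So alternate 2 is #12.

12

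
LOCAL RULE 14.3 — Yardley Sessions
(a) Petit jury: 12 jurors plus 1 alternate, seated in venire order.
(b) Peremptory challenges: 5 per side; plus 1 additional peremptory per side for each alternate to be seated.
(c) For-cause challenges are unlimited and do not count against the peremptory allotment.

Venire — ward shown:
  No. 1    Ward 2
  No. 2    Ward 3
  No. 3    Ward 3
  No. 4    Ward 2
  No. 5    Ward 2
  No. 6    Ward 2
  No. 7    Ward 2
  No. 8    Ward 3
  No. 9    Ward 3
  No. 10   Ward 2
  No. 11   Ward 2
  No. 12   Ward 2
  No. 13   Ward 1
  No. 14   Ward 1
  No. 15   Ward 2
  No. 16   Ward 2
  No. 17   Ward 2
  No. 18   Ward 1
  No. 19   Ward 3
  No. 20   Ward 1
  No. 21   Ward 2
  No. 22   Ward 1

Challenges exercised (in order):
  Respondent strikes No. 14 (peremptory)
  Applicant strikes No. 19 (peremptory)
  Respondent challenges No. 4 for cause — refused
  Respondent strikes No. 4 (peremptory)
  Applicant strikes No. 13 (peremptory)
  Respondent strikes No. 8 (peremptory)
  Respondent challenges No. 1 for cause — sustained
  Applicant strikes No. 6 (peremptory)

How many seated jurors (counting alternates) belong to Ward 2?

8

Removed: #1, #4, #6, #8, #13, #14, #19.
Seated (13 incl. alternates): #2, #3, #5, #7, #9, #10, #11, #12, #15, #16, #17, #18, #20.
Of those, in Ward 2: #5, #7, #10, #11, #12, #15, #16, #17 → 8.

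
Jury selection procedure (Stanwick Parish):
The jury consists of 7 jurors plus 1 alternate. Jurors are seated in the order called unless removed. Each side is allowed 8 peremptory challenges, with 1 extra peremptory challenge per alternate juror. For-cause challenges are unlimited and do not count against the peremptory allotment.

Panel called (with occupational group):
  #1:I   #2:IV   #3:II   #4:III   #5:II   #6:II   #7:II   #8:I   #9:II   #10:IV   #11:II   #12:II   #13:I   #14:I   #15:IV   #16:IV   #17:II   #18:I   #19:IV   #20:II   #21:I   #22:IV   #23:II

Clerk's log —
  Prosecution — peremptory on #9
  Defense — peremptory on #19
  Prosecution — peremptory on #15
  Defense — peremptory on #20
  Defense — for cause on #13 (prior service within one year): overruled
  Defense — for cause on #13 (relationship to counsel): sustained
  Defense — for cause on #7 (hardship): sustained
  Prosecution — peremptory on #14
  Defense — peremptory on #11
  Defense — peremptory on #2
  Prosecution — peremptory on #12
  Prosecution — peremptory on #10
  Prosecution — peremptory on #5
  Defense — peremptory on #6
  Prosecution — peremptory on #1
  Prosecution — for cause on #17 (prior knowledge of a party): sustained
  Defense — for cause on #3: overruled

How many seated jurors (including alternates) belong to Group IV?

Removed: #1, #2, #5, #6, #7, #9, #10, #11, #12, #13, #14, #15, #17, #19, #20.
Seated (8 incl. alternates): #3, #4, #8, #16, #18, #21, #22, #23.
Of those, in Group IV: #16, #22 → 2.

2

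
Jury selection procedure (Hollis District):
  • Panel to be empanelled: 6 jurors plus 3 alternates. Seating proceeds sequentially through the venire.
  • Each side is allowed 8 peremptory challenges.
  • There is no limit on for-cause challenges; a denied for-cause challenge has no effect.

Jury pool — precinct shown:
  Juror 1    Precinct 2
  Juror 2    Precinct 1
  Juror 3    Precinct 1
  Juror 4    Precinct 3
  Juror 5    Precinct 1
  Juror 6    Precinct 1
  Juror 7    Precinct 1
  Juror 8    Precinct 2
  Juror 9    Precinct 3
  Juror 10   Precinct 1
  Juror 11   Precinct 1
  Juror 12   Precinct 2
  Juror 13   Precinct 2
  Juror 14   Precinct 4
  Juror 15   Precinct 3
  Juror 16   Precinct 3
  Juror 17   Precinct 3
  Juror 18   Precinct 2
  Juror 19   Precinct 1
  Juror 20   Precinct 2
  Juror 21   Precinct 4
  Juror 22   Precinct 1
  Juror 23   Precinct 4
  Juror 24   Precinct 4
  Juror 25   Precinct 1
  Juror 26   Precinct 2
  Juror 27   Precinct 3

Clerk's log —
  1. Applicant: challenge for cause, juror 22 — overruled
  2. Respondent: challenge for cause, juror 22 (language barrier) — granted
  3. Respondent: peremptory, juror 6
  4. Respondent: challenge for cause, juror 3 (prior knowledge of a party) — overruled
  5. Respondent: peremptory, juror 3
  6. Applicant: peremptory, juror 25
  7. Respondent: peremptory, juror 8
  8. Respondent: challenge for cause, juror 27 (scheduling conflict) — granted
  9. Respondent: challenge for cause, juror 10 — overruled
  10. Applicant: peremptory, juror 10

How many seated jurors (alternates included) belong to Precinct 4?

Removed: #3, #6, #8, #10, #22, #25, #27.
Seated (9 incl. alternates): #1, #2, #4, #5, #7, #9, #11, #12, #13.
None of those are in Precinct 4 → 0.

0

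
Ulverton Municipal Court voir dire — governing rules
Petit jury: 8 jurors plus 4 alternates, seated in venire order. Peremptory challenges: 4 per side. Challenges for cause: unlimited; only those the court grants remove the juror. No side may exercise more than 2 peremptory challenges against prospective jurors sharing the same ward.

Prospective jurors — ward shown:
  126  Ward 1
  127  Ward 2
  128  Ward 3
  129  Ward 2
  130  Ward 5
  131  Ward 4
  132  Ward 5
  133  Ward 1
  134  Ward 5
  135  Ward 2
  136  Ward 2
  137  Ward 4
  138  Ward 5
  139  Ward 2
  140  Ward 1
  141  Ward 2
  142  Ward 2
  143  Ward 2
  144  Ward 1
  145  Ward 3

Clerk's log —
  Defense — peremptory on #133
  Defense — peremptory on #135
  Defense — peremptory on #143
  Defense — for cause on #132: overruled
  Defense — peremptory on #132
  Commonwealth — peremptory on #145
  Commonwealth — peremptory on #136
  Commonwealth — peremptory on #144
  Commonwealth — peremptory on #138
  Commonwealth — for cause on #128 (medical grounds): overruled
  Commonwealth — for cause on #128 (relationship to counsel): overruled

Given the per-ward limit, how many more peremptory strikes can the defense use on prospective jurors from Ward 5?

Defense peremptories so far: #133, #135, #143, #132 — 4 of 4 used, 0 left overall.
Against Ward 5: #132 — 1 used; per-ward cap 2 leaves 1.
Binding limit: min(0, 1) = 0.

0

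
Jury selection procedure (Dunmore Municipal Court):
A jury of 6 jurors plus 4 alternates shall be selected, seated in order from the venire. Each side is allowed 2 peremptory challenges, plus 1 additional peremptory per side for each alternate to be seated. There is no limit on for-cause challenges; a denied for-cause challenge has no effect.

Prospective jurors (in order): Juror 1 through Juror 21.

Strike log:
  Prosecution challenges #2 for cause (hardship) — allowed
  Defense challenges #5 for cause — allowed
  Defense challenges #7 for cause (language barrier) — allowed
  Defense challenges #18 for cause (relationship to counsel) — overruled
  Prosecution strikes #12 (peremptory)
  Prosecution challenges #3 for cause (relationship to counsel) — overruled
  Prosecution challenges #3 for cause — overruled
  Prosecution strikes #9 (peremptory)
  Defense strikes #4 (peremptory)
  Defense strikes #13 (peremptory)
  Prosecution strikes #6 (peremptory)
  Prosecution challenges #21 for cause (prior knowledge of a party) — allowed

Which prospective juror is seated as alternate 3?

Removed: #2, #4, #5, #6, #7, #9, #12, #13, #21. (#3, #18 stay — for-cause denied.)
Seating in order: seats 1–6 → #1, #3, #8, #10, #11, #14; alternates → #15, #16, #17, #18.
So alternate 3 is #17.

17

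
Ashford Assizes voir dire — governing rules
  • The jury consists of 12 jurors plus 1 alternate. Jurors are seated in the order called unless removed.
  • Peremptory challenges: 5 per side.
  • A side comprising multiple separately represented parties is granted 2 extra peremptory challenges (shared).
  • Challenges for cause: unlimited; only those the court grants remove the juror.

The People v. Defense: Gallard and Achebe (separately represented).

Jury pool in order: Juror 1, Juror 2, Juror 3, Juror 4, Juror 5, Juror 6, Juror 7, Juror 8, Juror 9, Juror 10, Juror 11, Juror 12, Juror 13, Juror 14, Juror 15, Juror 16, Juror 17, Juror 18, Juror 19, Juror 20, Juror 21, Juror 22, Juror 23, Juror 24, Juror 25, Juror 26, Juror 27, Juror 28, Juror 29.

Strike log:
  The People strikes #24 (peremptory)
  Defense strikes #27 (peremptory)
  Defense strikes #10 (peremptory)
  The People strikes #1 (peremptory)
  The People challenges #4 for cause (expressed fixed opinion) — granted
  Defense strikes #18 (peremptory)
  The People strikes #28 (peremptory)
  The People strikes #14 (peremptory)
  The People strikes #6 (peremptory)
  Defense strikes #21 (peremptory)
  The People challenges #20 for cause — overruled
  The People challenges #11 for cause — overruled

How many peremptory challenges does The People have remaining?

0

The People allotment: 5.
The People peremptories used: #24, #1, #28, #14, #6 — 5 (for-cause on #4, #20, #11 don't count).
Remaining: 5 − 5 = 0.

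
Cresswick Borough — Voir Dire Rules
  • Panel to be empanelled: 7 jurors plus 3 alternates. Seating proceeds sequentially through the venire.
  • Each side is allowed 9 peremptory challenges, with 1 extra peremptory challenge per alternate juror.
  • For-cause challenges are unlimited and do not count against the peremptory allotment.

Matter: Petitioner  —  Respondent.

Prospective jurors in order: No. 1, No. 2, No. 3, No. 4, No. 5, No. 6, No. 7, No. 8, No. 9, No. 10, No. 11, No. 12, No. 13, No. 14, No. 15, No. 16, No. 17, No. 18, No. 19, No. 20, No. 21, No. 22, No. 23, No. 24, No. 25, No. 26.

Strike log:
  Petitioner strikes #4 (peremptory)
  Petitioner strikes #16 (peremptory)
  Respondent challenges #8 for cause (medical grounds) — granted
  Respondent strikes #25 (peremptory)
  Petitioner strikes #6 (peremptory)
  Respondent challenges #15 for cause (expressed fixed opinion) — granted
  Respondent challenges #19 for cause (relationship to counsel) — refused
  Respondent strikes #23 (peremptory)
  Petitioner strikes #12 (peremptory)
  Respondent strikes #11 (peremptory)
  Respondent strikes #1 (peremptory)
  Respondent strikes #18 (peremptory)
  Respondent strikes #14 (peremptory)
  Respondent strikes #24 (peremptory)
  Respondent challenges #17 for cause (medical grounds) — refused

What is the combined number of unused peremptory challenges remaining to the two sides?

Petitioner allotment: 9 base + 1 × 3 alternates = 12. Respondent allotment: 9 base + 1 × 3 alternates = 12.
Petitioner peremptories used: #4, #16, #6, #12 — 4.
Respondent peremptories used: #25, #23, #11, #1, #18, #14, #24 — 7 (for-cause on #8, #15, #19, #17 don't count).
Remaining: (12 − 4) + (12 − 7) = 13.

13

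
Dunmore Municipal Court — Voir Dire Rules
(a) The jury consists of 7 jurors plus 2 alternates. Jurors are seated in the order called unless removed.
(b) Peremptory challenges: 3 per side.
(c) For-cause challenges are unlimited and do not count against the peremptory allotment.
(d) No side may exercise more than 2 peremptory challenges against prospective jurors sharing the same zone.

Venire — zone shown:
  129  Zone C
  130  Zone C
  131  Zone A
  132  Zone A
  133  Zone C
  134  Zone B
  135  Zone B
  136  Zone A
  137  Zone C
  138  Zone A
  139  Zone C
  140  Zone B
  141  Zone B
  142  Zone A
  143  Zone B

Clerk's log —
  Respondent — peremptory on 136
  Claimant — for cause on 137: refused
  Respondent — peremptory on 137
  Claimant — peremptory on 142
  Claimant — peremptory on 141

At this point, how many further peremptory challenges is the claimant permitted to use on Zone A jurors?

Claimant peremptories so far: #142, #141 — 2 of 3 used, 1 left overall.
Against Zone A: #142 — 1 used; per-zone cap 2 leaves 1.
Binding limit: min(1, 1) = 1.

1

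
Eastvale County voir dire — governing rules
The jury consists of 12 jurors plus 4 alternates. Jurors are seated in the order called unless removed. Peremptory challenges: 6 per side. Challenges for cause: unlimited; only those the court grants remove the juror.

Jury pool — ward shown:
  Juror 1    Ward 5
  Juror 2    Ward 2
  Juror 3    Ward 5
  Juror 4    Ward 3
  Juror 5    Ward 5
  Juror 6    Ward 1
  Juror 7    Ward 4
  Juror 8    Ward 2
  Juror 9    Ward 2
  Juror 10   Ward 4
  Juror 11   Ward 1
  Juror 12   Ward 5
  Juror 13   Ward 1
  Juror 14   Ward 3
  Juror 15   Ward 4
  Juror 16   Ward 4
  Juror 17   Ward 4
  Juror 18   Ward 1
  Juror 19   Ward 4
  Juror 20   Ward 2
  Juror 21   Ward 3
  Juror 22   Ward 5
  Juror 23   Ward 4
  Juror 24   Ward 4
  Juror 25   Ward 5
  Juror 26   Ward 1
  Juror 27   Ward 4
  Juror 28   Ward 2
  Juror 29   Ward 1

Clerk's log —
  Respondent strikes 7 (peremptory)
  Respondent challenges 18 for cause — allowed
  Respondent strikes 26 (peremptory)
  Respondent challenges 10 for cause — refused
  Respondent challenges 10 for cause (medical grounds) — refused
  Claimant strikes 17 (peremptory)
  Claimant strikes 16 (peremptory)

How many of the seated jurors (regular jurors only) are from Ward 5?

Removed: #7, #16, #17, #18, #26.
Seated jurors 1–12: #1, #2, #3, #4, #5, #6, #8, #9, #10, #11, #12, #13 (alternates #14, #15, #19, #20 not counted).
Of those, in Ward 5: #1, #3, #5, #12 → 4.

4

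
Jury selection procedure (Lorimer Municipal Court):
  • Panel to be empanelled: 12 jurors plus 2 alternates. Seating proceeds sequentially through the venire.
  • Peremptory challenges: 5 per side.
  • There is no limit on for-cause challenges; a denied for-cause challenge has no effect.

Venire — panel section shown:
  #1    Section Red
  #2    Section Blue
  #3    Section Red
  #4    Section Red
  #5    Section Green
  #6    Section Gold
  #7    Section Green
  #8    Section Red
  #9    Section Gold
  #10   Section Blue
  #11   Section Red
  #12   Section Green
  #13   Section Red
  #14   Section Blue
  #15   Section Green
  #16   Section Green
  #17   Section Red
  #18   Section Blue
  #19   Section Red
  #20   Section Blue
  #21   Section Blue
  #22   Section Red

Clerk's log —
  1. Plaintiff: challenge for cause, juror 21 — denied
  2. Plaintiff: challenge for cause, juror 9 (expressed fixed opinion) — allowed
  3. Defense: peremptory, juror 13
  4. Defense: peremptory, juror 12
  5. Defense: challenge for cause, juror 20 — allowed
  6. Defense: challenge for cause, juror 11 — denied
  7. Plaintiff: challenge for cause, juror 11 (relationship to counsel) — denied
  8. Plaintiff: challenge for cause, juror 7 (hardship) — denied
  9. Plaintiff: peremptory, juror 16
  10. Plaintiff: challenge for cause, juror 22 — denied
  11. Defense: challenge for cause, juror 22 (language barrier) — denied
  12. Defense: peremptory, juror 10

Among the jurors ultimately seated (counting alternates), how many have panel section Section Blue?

3

Removed: #9, #10, #12, #13, #16, #20.
Seated (14 incl. alternates): #1, #2, #3, #4, #5, #6, #7, #8, #11, #14, #15, #17, #18, #19.
Of those, in Section Blue: #2, #14, #18 → 3.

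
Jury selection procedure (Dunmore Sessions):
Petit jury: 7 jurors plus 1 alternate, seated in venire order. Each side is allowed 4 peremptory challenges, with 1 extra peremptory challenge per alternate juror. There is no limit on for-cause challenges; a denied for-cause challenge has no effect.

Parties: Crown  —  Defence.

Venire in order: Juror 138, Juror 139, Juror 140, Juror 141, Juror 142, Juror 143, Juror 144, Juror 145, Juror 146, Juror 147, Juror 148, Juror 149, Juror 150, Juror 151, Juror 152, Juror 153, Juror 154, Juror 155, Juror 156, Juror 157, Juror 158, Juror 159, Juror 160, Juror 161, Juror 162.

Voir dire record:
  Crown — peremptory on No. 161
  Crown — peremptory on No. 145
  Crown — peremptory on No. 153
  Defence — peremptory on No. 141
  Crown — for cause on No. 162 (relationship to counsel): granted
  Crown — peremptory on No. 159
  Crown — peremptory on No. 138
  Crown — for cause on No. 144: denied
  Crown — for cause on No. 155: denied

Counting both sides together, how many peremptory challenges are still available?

Crown allotment: 4 base + 1 × 1 alternate = 5. Defence allotment: 4 base + 1 × 1 alternate = 5.
Crown peremptories used: #161, #145, #153, #159, #138 — 5 (for-cause on #162, #144, #155 don't count).
Defence peremptories used: #141 — 1.
Remaining: (5 − 5) + (5 − 1) = 4.

4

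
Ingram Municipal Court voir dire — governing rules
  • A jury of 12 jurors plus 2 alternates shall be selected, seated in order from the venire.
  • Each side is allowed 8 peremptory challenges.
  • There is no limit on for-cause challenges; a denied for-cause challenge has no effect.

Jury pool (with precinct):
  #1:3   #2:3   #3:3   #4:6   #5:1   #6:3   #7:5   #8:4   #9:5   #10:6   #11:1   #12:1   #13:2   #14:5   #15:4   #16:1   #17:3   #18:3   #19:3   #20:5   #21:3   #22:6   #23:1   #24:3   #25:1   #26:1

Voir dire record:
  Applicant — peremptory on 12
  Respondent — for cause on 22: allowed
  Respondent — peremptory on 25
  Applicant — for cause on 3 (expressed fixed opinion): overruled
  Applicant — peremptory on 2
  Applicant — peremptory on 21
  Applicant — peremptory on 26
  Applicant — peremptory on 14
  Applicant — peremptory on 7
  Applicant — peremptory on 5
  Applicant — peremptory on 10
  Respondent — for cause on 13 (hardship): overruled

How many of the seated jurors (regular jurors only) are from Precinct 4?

Removed: #2, #5, #7, #10, #12, #14, #21, #22, #25, #26.
Seated jurors 1–12: #1, #3, #4, #6, #8, #9, #11, #13, #15, #16, #17, #18 (alternates #19, #20 not counted).
Of those, in Precinct 4: #8, #15 → 2.

2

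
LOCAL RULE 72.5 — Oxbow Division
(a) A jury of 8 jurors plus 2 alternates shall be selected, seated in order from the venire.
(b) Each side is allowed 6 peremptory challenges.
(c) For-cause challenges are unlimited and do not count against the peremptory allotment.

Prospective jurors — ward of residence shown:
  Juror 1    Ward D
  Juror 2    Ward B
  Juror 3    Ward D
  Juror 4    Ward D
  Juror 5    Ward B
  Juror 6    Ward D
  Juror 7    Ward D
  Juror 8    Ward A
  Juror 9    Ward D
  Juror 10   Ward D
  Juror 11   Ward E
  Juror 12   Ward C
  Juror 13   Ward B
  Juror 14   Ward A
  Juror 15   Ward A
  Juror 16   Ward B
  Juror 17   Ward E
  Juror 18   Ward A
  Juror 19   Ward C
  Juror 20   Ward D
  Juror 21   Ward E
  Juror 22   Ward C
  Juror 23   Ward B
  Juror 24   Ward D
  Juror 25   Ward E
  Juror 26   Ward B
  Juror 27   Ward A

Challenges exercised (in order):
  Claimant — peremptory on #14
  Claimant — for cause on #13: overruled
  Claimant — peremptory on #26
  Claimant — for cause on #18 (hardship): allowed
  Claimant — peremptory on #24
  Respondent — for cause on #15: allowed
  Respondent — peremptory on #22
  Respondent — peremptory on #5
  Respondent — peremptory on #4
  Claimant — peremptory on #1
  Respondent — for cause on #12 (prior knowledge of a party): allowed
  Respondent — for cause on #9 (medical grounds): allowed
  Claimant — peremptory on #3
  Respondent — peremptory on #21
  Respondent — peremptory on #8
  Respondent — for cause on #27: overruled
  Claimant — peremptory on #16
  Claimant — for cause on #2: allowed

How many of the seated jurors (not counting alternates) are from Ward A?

0

Removed: #1, #2, #3, #4, #5, #8, #9, #12, #14, #15, #16, #18, #21, #22, #24, #26.
Seated jurors 1–8: #6, #7, #10, #11, #13, #17, #19, #20 (alternates #23, #25 not counted).
None of those are in Ward A → 0.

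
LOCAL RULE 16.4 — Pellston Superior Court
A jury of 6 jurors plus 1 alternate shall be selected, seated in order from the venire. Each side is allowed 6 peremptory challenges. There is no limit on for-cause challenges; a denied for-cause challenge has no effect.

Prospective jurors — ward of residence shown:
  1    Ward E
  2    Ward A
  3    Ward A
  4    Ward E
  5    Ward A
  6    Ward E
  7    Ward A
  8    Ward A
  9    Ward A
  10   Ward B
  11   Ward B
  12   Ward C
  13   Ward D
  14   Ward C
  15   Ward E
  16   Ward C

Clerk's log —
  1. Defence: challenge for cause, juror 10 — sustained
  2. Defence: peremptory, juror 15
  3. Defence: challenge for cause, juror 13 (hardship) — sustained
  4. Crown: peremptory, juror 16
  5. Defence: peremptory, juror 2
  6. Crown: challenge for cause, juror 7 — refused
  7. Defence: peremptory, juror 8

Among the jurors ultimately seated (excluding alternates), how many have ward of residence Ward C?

0

Removed: #2, #8, #10, #13, #15, #16.
Seated jurors 1–6: #1, #3, #4, #5, #6, #7 (alternates #9 not counted).
None of those are in Ward C → 0.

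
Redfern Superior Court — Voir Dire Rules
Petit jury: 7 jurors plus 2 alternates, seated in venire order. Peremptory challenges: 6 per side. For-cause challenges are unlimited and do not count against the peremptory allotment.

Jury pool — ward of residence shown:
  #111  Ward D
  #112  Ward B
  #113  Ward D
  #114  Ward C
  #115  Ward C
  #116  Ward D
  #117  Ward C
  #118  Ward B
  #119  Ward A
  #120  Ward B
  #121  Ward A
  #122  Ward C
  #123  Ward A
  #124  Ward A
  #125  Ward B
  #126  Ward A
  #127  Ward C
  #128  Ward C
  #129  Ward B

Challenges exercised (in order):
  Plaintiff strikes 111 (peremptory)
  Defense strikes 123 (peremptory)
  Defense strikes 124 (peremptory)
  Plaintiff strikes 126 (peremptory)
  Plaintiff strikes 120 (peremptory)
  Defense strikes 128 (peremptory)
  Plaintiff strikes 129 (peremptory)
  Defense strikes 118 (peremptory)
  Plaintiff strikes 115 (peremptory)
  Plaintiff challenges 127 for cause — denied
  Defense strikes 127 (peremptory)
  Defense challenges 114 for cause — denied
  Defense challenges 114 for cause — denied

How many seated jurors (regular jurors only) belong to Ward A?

Removed: #111, #115, #118, #120, #123, #124, #126, #127, #128, #129.
Seated jurors 1–7: #112, #113, #114, #116, #117, #119, #121 (alternates #122, #125 not counted).
Of those, in Ward A: #119, #121 → 2.

2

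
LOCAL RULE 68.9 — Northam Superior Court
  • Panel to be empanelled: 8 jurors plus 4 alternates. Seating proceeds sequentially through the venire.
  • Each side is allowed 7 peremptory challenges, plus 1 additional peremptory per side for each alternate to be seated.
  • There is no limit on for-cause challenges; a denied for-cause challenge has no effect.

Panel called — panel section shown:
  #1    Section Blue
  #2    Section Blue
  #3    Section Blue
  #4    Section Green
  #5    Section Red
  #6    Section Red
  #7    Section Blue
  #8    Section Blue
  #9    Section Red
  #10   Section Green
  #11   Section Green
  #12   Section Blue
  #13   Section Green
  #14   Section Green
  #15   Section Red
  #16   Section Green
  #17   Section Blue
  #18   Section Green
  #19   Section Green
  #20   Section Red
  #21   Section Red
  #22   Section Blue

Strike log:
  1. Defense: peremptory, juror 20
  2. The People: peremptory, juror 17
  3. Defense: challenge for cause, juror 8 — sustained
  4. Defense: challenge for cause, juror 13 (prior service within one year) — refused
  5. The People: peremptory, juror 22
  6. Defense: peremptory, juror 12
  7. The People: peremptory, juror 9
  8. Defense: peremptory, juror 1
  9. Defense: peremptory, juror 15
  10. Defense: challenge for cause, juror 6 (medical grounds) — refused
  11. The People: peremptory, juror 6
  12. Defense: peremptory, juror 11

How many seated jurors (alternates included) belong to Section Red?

2

Removed: #1, #6, #8, #9, #11, #12, #15, #17, #20, #22.
Seated (12 incl. alternates): #2, #3, #4, #5, #7, #10, #13, #14, #16, #18, #19, #21.
Of those, in Section Red: #5, #21 → 2.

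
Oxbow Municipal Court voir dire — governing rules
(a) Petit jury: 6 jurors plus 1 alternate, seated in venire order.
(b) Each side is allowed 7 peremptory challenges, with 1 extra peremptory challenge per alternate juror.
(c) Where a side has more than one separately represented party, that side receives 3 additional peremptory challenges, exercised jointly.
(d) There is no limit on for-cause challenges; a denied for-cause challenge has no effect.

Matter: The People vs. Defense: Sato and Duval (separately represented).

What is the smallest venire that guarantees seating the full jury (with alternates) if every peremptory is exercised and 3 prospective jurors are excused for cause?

Seats to fill: 6 + 1 alternates = 7.
Peremptories — The People: 7 + 1×1 = 8; Defense: 7 + 1×1 + 3 = 11; total 19.
For-cause removals: 3.
Minimum venire: 7 + 19 + 3 = 29.

29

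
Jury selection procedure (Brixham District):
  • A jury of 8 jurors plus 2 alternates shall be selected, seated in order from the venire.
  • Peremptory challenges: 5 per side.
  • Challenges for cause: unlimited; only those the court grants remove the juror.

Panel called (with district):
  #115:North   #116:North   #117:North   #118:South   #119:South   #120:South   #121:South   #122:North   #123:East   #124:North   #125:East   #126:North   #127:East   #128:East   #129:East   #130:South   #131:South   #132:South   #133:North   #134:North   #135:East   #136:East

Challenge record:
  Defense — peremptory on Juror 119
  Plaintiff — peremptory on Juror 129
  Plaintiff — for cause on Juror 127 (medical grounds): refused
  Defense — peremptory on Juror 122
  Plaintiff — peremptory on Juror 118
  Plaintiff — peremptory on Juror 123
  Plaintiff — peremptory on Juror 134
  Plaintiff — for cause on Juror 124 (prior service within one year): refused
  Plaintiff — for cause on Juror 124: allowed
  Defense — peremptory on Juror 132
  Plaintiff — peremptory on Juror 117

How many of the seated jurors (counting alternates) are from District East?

3

Removed: #117, #118, #119, #122, #123, #124, #129, #132, #134.
Seated (10 incl. alternates): #115, #116, #120, #121, #125, #126, #127, #128, #130, #131.
Of those, in District East: #125, #127, #128 → 3.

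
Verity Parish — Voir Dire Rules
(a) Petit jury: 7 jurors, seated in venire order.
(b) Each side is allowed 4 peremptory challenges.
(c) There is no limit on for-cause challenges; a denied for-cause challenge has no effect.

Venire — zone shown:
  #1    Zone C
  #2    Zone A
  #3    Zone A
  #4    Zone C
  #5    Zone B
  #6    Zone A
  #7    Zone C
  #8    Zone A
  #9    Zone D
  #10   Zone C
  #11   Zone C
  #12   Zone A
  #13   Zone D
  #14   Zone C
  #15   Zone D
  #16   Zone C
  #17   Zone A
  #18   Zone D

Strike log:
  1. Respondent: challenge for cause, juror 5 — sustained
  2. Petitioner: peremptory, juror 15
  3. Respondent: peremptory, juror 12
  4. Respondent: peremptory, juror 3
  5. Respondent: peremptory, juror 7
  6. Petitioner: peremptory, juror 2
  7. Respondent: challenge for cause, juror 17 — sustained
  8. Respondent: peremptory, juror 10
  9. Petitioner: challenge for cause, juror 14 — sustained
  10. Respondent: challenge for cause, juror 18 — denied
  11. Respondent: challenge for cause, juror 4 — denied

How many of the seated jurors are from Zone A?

2

Removed: #2, #3, #5, #7, #10, #12, #14, #15, #17.
Seated jurors 1–7: #1, #4, #6, #8, #9, #11, #13.
Of those, in Zone A: #6, #8 → 2.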